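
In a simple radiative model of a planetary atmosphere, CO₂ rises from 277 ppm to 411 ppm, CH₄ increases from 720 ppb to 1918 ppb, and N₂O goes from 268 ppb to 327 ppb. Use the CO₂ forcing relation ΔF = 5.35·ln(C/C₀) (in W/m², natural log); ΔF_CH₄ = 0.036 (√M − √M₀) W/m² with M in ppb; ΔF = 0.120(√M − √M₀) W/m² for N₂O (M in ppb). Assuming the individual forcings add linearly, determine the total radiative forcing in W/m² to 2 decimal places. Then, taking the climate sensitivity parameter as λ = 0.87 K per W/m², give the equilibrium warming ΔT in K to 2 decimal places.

ΔF = 2.93 W/m²; ΔT = 2.55 K

CO₂: 5.35 × ln(411/277) = 5.35 × ln(1.48375) = 5.35 × 0.39457 = 2.1109 W/m².
CH₄: 0.036 × (√1918 − √720) = 0.036 × (43.7950 − 26.8328) = 0.036 × 16.9622 = 0.6106 W/m².
N₂O: 0.120 × (√327 − √268) = 0.120 × (18.0831 − 16.3707) = 0.120 × 1.7124 = 0.2055 W/m².
Total ΔF = 2.1109 + 0.6106 + 0.2055 = 2.9270 W/m².
ΔT = λ ΔF = 0.87 × 2.93 = 2.5491 K.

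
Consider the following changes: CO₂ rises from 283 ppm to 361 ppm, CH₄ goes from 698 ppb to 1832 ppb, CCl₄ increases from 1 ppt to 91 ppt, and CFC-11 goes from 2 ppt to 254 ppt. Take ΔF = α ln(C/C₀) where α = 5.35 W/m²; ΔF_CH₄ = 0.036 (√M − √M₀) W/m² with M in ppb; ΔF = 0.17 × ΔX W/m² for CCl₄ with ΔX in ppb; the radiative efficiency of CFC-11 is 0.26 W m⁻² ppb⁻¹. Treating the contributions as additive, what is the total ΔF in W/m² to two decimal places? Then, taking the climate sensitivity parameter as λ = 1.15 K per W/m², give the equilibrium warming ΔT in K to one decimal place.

ΔF = 1.97 W/m²; ΔT = 2.3 K

CO₂: 5.35 × ln(361/283) = 5.35 × ln(1.27562) = 5.35 × 0.24343 = 1.3024 W/m².
CH₄: 0.036 × (√1832 − √698) = 0.036 × (42.8019 − 26.4197) = 0.036 × 16.3822 = 0.5898 W/m².
CCl₄: Δ = 91 − 1 = 90 ppt = 0.090 ppb; ΔF = 0.17 × 0.090 = 0.0153 W/m².
CFC-11: Δ = 254 − 2 = 252 ppt = 0.252 ppb; ΔF = 0.26 × 0.252 = 0.0655 W/m².
Total ΔF = 1.3024 + 0.5898 + 0.0153 + 0.0655 = 1.9730 W/m².
ΔT = λ ΔF = 1.15 × 1.97 = 2.2655 K.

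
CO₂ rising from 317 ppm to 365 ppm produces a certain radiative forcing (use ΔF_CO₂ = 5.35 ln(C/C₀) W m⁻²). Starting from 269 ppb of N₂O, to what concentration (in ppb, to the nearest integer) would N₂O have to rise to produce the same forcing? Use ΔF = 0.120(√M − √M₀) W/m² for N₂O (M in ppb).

M ≈ 515 ppb

CO₂ forcing: 5.35 × ln(365/317) = 5.35 × 0.140996 = 0.75433 W/m².
Set 0.120(√M − √269) = 0.75433: √M = 0.75433/0.120 + √269 = 6.2861 + 16.4012 = 22.6873.
M = (22.6873)² = 514.71 ppb.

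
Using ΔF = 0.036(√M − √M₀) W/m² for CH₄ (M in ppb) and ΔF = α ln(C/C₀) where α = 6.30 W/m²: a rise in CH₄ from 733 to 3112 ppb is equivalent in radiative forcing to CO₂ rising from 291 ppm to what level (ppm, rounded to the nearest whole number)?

CH₄ forcing: 0.036 × (√3112 − √733) = 0.036 × (55.7853 − 27.0740) = 0.036 × 28.7113 = 1.03361 W/m².
Set 6.30 ln(C/291) = 1.03361: ln(C/291) = 1.03361/6.30 = 0.16407, so C = 291 × e^0.16407 = 291 × 1.17830 = 342.89 ppm.

C ≈ 343 ppm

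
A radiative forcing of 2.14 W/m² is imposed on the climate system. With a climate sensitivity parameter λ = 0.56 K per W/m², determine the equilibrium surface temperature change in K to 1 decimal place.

ΔT = 1.2 K

ΔT = λ ΔF = 0.56 × 2.14 = 1.1984 K.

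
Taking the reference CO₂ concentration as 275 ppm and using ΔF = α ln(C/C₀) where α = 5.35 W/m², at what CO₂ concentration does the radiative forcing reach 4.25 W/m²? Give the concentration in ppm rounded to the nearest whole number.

C ≈ 609 ppm

Set 5.35 ln(C/275) = 4.25, so ln(C/275) = 4.25/5.35 = 0.79439.
Then C/275 = e^0.79439 = 2.21309, giving C = 275 × 2.21309 = 608.60 ppm.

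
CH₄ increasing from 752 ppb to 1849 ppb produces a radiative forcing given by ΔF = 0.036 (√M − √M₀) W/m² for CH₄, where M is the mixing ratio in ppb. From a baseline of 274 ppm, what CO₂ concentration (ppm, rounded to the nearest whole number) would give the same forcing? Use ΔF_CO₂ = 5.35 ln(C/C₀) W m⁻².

CH₄ forcing: 0.036 × (√1849 − √752) = 0.036 × (43.0000 − 27.4226) = 0.036 × 15.5774 = 0.56079 W/m².
Set 5.35 ln(C/274) = 0.56079: ln(C/274) = 0.56079/5.35 = 0.10482, so C = 274 × e^0.10482 = 274 × 1.11051 = 304.28 ppm.

C ≈ 304 ppm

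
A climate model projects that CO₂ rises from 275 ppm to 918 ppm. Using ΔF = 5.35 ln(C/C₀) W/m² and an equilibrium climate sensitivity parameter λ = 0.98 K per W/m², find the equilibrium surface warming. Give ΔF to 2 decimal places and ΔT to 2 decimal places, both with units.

ΔF = 6.45 W/m²; ΔT = 6.32 K

CO₂: 5.35 × ln(918/275) = 5.35 × ln(3.33818) = 5.35 × 1.20543 = 6.4491 W/m².
ΔT = λ ΔF = 0.98 × 6.45 = 6.3210 K.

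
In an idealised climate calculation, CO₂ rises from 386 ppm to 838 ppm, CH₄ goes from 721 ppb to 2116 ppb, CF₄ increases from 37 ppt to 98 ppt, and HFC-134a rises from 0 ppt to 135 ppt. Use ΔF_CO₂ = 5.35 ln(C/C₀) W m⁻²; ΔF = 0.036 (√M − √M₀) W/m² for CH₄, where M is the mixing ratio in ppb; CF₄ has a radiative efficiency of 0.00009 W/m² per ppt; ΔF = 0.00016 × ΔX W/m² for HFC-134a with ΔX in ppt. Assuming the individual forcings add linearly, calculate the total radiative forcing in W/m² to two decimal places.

CO₂: 5.35 × ln(838/386) = 5.35 × ln(2.17098) = 5.35 × 0.77518 = 4.1472 W/m².
CH₄: 0.036 × (√2116 − √721) = 0.036 × (46.0000 − 26.8514) = 0.036 × 19.1486 = 0.6893 W/m².
CF₄: ΔF = 0.00009 × (98 − 37) = 0.00009 × 61 = 0.0055 W/m².
HFC-134a: ΔF = 0.00016 × (135 − 0) = 0.00016 × 135 = 0.0216 W/m².
Total ΔF = 4.1472 + 0.6893 + 0.0055 + 0.0216 = 4.8636 W/m².

ΔF = 4.86 W/m²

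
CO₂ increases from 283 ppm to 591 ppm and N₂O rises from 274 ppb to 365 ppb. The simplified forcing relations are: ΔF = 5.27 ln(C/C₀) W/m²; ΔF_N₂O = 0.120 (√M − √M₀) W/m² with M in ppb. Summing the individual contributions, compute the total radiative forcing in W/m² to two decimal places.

CO₂: 5.27 × ln(591/283) = 5.27 × ln(2.08834) = 5.27 × 0.73637 = 3.8807 W/m².
N₂O: 0.120 × (√365 − √274) = 0.120 × (19.1050 − 16.5529) = 0.120 × 2.5521 = 0.3063 W/m².
Total ΔF = 3.8807 + 0.3063 = 4.1870 W/m².

ΔF = 4.19 W/m²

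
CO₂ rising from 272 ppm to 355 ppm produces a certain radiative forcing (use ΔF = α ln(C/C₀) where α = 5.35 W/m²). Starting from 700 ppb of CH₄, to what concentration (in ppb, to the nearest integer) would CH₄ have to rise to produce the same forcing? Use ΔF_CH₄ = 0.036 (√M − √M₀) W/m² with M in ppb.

CO₂ forcing: 5.35 × ln(355/272) = 5.35 × 0.266316 = 1.42479 W/m².
Set 0.036(√M − √700) = 1.42479: √M = 1.42479/0.036 + √700 = 39.5775 + 26.4575 = 66.0350.
M = (66.0350)² = 4360.62 ppb.

M ≈ 4361 ppb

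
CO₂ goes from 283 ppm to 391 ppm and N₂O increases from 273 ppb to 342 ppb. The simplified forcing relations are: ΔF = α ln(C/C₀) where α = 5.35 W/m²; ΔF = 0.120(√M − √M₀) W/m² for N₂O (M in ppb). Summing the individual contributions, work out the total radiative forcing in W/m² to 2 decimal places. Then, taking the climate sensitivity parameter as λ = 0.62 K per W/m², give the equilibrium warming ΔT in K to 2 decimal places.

CO₂: 5.35 × ln(391/283) = 5.35 × ln(1.38163) = 5.35 × 0.32326 = 1.7294 W/m².
N₂O: 0.120 × (√342 − √273) = 0.120 × (18.4932 − 16.5227) = 0.120 × 1.9705 = 0.2365 W/m².
Total ΔF = 1.7294 + 0.2365 = 1.9659 W/m².
ΔT = λ ΔF = 0.62 × 1.97 = 1.2214 K.

ΔF = 1.97 W/m²; ΔT = 1.22 K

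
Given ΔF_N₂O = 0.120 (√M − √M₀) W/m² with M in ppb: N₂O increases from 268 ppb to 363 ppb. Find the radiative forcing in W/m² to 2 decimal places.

ΔF = 0.32 W/m²

N₂O: 0.120 × (√363 − √268) = 0.120 × (19.0526 − 16.3707) = 0.120 × 2.6819 = 0.3218 W/m².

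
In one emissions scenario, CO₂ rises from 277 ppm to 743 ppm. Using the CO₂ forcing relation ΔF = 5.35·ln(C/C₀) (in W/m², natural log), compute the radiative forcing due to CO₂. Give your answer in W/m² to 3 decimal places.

ΔF = 5.279 W/m²

CO₂: 5.35 × ln(743/277) = 5.35 × ln(2.68231) = 5.35 × 0.98668 = 5.2787 W/m².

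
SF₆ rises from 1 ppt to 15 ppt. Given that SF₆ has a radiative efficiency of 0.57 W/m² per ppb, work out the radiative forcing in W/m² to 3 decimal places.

SF₆: Δ = 15 − 1 = 14 ppt = 0.014 ppb; ΔF = 0.57 × 0.014 = 0.0080 W/m².

ΔF = 0.008 W/m²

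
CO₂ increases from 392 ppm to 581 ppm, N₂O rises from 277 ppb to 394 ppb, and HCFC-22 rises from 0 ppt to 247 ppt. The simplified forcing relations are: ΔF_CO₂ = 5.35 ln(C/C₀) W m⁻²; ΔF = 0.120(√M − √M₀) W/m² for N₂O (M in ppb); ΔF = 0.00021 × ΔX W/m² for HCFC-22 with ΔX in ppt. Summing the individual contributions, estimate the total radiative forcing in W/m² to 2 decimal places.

ΔF = 2.54 W/m²

CO₂: 5.35 × ln(581/392) = 5.35 × ln(1.48214) = 5.35 × 0.39349 = 2.1052 W/m².
N₂O: 0.120 × (√394 − √277) = 0.120 × (19.8494 − 16.6433) = 0.120 × 3.2061 = 0.3847 W/m².
HCFC-22: ΔF = 0.00021 × (247 − 0) = 0.00021 × 247 = 0.0519 W/m².
Total ΔF = 2.1052 + 0.3847 + 0.0519 = 2.5418 W/m².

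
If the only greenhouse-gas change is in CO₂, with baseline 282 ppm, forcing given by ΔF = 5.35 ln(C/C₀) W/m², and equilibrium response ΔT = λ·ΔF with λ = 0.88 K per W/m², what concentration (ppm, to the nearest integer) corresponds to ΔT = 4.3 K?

Required forcing: ΔF = ΔT/λ = 4.3/0.88 = 4.8864 W/m².
Then ln(C/282) = ΔF/5.35 = 4.8864/5.35 = 0.91335.
So C = 282 × e^0.91335 = 282 × 2.49266 = 702.93 ppm.

C ≈ 703 ppm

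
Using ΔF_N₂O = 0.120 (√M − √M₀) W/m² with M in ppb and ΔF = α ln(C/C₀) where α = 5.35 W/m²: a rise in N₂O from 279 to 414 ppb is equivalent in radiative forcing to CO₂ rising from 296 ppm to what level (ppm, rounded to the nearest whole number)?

N₂O forcing: 0.120 × (√414 − √279) = 0.120 × (20.3470 − 16.7033) = 0.120 × 3.6437 = 0.43724 W/m².
Set 5.35 ln(C/296) = 0.43724: ln(C/296) = 0.43724/5.35 = 0.08173, so C = 296 × e^0.08173 = 296 × 1.08516 = 321.21 ppm.

C ≈ 321 ppm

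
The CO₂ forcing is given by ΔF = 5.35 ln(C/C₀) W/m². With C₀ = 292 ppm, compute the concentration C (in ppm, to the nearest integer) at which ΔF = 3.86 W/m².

C ≈ 601 ppm

Set 5.35 ln(C/292) = 3.86, so ln(C/292) = 3.86/5.35 = 0.72150.
Then C/292 = e^0.72150 = 2.05752, giving C = 292 × 2.05752 = 600.80 ppm.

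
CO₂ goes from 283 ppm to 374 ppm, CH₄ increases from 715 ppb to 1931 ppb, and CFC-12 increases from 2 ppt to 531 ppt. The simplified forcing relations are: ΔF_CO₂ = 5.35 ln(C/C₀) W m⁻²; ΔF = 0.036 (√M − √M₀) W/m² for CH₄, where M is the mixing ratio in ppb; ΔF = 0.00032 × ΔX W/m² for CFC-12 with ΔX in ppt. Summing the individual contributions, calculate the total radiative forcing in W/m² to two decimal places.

CO₂: 5.35 × ln(374/283) = 5.35 × ln(1.32155) = 5.35 × 0.27881 = 1.4916 W/m².
CH₄: 0.036 × (√1931 − √715) = 0.036 × (43.9431 − 26.7395) = 0.036 × 17.2036 = 0.6193 W/m².
CFC-12: ΔF = 0.00032 × (531 − 2) = 0.00032 × 529 = 0.1693 W/m².
Total ΔF = 1.4916 + 0.6193 + 0.1693 = 2.2802 W/m².

ΔF = 2.28 W/m²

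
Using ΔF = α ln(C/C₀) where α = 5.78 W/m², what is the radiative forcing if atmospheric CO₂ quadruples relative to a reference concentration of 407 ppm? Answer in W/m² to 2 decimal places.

Because the forcing depends only on the ratio C/C₀, the initial concentration does not enter.
ΔF = 5.78 × ln(4) = 5.78 × 1.38629 = 8.0128 W/m².

ΔF = 8.01 W/m²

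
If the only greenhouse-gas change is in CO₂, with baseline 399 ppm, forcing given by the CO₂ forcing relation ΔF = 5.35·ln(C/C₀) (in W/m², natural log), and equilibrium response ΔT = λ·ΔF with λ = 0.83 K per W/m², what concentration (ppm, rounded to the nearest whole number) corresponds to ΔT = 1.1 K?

C ≈ 511 ppm

Required forcing: ΔF = ΔT/λ = 1.1/0.83 = 1.3253 W/m².
Then ln(C/399) = ΔF/5.35 = 1.3253/5.35 = 0.24772.
So C = 399 × e^0.24772 = 399 × 1.28110 = 511.16 ppm.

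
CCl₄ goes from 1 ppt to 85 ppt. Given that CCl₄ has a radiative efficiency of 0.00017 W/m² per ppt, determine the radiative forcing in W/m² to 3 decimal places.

ΔF = 0.014 W/m²

CCl₄: ΔF = 0.00017 × (85 − 1) = 0.00017 × 84 = 0.0143 W/m².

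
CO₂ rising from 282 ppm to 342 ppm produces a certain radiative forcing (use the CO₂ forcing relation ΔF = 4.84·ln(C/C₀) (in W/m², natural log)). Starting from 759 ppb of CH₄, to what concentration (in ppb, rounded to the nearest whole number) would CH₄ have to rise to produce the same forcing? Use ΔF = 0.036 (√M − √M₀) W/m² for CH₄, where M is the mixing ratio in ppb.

CO₂ forcing: 4.84 × ln(342/282) = 4.84 × 0.192904 = 0.93366 W/m².
Set 0.036(√M − √759) = 0.93366: √M = 0.93366/0.036 + √759 = 25.9350 + 27.5500 = 53.4850.
M = (53.4850)² = 2860.65 ppb.

M ≈ 2861 ppb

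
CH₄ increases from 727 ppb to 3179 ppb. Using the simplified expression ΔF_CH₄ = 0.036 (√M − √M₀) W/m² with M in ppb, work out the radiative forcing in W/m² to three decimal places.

ΔF = 1.059 W/m²

CH₄: 0.036 × (√3179 − √727) = 0.036 × (56.3826 − 26.9629) = 0.036 × 29.4197 = 1.0591 W/m².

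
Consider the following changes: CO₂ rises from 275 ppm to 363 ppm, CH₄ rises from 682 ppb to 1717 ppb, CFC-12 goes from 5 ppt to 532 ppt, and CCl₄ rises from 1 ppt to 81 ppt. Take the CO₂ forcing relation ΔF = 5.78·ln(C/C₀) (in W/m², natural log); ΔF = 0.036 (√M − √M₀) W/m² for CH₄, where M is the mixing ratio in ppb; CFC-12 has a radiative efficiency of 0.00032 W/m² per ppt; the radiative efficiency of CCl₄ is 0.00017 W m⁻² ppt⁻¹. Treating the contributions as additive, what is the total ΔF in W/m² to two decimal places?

ΔF = 2.34 W/m²

CO₂: 5.78 × ln(363/275) = 5.78 × ln(1.32000) = 5.78 × 0.27763 = 1.6047 W/m².
CH₄: 0.036 × (√1717 − √682) = 0.036 × (41.4367 − 26.1151) = 0.036 × 15.3216 = 0.5516 W/m².
CFC-12: ΔF = 0.00032 × (532 − 5) = 0.00032 × 527 = 0.1686 W/m².
CCl₄: ΔF = 0.00017 × (81 − 1) = 0.00017 × 80 = 0.0136 W/m².
Total ΔF = 1.6047 + 0.5516 + 0.1686 + 0.0136 = 2.3385 W/m².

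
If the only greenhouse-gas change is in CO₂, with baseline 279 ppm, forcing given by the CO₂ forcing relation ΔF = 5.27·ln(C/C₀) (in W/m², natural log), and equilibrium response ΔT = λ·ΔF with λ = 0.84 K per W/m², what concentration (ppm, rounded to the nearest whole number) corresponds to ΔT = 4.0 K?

C ≈ 689 ppm

Required forcing: ΔF = ΔT/λ = 4.0/0.84 = 4.7619 W/m².
Then ln(C/279) = ΔF/5.27 = 4.7619/5.27 = 0.90359.
So C = 279 × e^0.90359 = 279 × 2.46845 = 688.70 ppm.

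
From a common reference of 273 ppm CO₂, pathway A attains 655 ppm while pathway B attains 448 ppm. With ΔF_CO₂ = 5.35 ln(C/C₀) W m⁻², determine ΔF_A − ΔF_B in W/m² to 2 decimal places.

ΔF_A = 5.35 ln(655/273) = 5.35 × 0.87516 = 4.6821 W/m².
ΔF_B = 5.35 ln(448/273) = 5.35 × 0.49532 = 2.6500 W/m².
Difference: 4.6821 − 2.6500 = 2.0321 W/m².

ΔF_A − ΔF_B = 2.03 W/m²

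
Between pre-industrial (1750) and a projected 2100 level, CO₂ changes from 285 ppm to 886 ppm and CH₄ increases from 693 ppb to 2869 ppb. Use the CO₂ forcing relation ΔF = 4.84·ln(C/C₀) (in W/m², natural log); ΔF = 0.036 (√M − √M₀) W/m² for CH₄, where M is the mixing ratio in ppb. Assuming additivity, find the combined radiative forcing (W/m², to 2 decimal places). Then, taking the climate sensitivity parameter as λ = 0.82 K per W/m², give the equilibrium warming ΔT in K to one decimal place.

ΔF = 6.47 W/m²; ΔT = 5.3 K

CO₂: 4.84 × ln(886/285) = 4.84 × ln(3.10877) = 4.84 × 1.13423 = 5.4897 W/m².
CH₄: 0.036 × (√2869 − √693) = 0.036 × (53.5630 − 26.3249) = 0.036 × 27.2381 = 0.9806 W/m².
Total ΔF = 5.4897 + 0.9806 = 6.4703 W/m².
ΔT = λ ΔF = 0.82 × 6.47 = 5.3054 K.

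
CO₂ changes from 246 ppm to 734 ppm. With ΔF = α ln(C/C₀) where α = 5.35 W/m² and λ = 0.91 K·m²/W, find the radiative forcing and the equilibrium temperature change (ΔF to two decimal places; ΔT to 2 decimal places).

CO₂: 5.35 × ln(734/246) = 5.35 × ln(2.98374) = 5.35 × 1.09318 = 5.8485 W/m².
ΔT = λ ΔF = 0.91 × 5.85 = 5.3235 K.

ΔF = 5.85 W/m²; ΔT = 5.32 K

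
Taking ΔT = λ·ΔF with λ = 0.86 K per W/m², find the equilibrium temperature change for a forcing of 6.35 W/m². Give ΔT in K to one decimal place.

ΔT = 5.5 K

ΔT = λ ΔF = 0.86 × 6.35 = 5.4610 K.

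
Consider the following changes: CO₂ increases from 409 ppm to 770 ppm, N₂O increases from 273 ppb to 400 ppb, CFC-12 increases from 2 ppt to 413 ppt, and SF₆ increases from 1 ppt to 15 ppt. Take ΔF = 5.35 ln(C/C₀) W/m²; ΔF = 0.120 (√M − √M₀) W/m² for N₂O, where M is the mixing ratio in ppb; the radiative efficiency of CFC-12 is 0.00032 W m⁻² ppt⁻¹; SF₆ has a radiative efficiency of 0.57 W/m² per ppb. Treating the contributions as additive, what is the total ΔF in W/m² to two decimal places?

CO₂: 5.35 × ln(770/409) = 5.35 × ln(1.88264) = 5.35 × 0.63268 = 3.3848 W/m².
N₂O: 0.120 × (√400 − √273) = 0.120 × (20.0000 − 16.5227) = 0.120 × 3.4773 = 0.4173 W/m².
CFC-12: ΔF = 0.00032 × (413 − 2) = 0.00032 × 411 = 0.1315 W/m².
SF₆: Δ = 15 − 1 = 14 ppt = 0.014 ppb; ΔF = 0.57 × 0.014 = 0.0080 W/m².
Total ΔF = 3.3848 + 0.4173 + 0.1315 + 0.0080 = 3.9416 W/m².

ΔF = 3.94 W/m²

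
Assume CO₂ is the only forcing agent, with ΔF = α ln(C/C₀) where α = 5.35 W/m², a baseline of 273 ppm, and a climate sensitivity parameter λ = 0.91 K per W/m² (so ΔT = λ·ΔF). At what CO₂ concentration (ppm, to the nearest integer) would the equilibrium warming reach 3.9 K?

C ≈ 608 ppm

Required forcing: ΔF = ΔT/λ = 3.9/0.91 = 4.2857 W/m².
Then ln(C/273) = ΔF/5.35 = 4.2857/5.35 = 0.80107.
So C = 273 × e^0.80107 = 273 × 2.22792 = 608.22 ppm.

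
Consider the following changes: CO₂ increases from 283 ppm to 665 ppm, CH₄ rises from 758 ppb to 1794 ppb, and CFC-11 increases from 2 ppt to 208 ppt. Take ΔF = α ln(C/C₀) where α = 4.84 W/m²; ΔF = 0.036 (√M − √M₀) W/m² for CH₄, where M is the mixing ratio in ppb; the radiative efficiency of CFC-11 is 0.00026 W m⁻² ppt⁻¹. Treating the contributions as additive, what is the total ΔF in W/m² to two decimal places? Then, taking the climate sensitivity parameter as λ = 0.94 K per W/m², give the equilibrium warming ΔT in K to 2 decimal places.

CO₂: 4.84 × ln(665/283) = 4.84 × ln(2.34982) = 4.84 × 0.85434 = 4.1350 W/m².
CH₄: 0.036 × (√1794 − √758) = 0.036 × (42.3556 − 27.5318) = 0.036 × 14.8238 = 0.5337 W/m².
CFC-11: ΔF = 0.00026 × (208 − 2) = 0.00026 × 206 = 0.0536 W/m².
Total ΔF = 4.1350 + 0.5337 + 0.0536 = 4.7223 W/m².
ΔT = λ ΔF = 0.94 × 4.72 = 4.4368 K.

ΔF = 4.72 W/m²; ΔT = 4.44 K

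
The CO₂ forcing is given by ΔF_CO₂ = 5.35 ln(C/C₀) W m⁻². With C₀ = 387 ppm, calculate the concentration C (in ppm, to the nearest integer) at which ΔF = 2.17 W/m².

Set 5.35 ln(C/387) = 2.17, so ln(C/387) = 2.17/5.35 = 0.40561.
Then C/387 = e^0.40561 = 1.50022, giving C = 387 × 1.50022 = 580.59 ppm.

C ≈ 581 ppm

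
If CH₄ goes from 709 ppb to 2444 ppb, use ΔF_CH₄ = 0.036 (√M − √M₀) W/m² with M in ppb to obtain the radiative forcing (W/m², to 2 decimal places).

CH₄: 0.036 × (√2444 − √709) = 0.036 × (49.4368 − 26.6271) = 0.036 × 22.8097 = 0.8211 W/m².

ΔF = 0.82 W/m²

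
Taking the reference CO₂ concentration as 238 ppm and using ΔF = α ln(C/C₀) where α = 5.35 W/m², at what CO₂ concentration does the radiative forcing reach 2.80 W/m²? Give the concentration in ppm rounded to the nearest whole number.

C ≈ 402 ppm

Set 5.35 ln(C/238) = 2.80, so ln(C/238) = 2.80/5.35 = 0.52336.
Then C/238 = e^0.52336 = 1.68769, giving C = 238 × 1.68769 = 401.67 ppm.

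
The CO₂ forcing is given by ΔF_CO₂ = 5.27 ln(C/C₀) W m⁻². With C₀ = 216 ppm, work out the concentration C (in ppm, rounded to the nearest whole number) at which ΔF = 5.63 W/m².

Set 5.27 ln(C/216) = 5.63, so ln(C/216) = 5.63/5.27 = 1.06831.
Then C/216 = e^1.06831 = 2.91046, giving C = 216 × 2.91046 = 628.66 ppm.

C ≈ 629 ppm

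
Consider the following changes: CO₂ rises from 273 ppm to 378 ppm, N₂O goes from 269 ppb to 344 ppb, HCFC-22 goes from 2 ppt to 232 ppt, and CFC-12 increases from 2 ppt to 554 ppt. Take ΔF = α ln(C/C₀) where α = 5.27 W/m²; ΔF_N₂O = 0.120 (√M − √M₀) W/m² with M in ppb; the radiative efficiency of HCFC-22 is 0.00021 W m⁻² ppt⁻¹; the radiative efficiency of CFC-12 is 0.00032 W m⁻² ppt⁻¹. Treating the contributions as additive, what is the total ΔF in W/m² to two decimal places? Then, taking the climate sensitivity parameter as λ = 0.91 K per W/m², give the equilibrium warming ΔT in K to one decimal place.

CO₂: 5.27 × ln(378/273) = 5.27 × ln(1.38462) = 5.27 × 0.32543 = 1.7150 W/m².
N₂O: 0.120 × (√344 − √269) = 0.120 × (18.5472 − 16.4012) = 0.120 × 2.1460 = 0.2575 W/m².
HCFC-22: ΔF = 0.00021 × (232 − 2) = 0.00021 × 230 = 0.0483 W/m².
CFC-12: ΔF = 0.00032 × (554 − 2) = 0.00032 × 552 = 0.1766 W/m².
Total ΔF = 1.7150 + 0.2575 + 0.0483 + 0.1766 = 2.1974 W/m².
ΔT = λ ΔF = 0.91 × 2.20 = 2.0020 K.

ΔF = 2.20 W/m²; ΔT = 2.0 K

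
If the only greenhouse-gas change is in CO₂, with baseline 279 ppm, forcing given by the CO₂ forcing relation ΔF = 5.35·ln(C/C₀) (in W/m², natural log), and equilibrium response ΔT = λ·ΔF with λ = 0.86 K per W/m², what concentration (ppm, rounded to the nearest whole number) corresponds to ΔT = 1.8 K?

Required forcing: ΔF = ΔT/λ = 1.8/0.86 = 2.0930 W/m².
Then ln(C/279) = ΔF/5.35 = 2.0930/5.35 = 0.39121.
So C = 279 × e^0.39121 = 279 × 1.47877 = 412.58 ppm.

C ≈ 413 ppm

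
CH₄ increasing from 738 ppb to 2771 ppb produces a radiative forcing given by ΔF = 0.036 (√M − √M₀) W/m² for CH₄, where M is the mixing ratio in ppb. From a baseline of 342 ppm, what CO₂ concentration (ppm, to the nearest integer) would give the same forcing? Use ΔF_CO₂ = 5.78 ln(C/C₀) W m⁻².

CH₄ forcing: 0.036 × (√2771 − √738) = 0.036 × (52.6403 − 27.1662) = 0.036 × 25.4741 = 0.91707 W/m².
Set 5.78 ln(C/342) = 0.91707: ln(C/342) = 0.91707/5.78 = 0.15866, so C = 342 × e^0.15866 = 342 × 1.17194 = 400.80 ppm.

C ≈ 401 ppm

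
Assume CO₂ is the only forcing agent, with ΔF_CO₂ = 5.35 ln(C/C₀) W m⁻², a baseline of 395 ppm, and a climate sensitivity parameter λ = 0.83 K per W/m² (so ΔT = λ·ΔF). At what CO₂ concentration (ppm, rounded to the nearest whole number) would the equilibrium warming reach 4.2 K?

Required forcing: ΔF = ΔT/λ = 4.2/0.83 = 5.0602 W/m².
Then ln(C/395) = ΔF/5.35 = 5.0602/5.35 = 0.94583.
So C = 395 × e^0.94583 = 395 × 2.57495 = 1017.11 ppm.

C ≈ 1017 ppm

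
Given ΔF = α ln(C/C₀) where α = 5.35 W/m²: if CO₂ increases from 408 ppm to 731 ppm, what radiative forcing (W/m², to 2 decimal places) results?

ΔF = 3.12 W/m²

CO₂: 5.35 × ln(731/408) = 5.35 × ln(1.79167) = 5.35 × 0.58315 = 3.1199 W/m².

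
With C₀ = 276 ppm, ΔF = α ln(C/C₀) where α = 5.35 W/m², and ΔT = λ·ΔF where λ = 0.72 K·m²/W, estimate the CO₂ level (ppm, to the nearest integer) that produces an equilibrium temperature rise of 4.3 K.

C ≈ 843 ppm

Required forcing: ΔF = ΔT/λ = 4.3/0.72 = 5.9722 W/m².
Then ln(C/276) = ΔF/5.35 = 5.9722/5.35 = 1.11630.
So C = 276 × e^1.11630 = 276 × 3.05354 = 842.78 ppm.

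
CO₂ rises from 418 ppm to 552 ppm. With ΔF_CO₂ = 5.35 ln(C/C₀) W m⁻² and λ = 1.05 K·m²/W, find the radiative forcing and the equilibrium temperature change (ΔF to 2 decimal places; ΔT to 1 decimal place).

CO₂: 5.35 × ln(552/418) = 5.35 × ln(1.32057) = 5.35 × 0.27806 = 1.4876 W/m².
ΔT = λ ΔF = 1.05 × 1.49 = 1.5645 K.

ΔF = 1.49 W/m²; ΔT = 1.6 K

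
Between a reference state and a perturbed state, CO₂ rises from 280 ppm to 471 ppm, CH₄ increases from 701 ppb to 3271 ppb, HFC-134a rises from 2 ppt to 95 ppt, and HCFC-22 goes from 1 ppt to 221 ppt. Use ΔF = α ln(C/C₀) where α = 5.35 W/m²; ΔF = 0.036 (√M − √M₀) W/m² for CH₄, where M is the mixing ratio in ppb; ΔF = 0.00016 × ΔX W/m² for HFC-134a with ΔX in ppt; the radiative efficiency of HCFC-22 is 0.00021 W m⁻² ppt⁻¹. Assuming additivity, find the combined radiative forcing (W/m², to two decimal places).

ΔF = 3.95 W/m²

CO₂: 5.35 × ln(471/280) = 5.35 × ln(1.68214) = 5.35 × 0.52007 = 2.7824 W/m².
CH₄: 0.036 × (√3271 − √701) = 0.036 × (57.1927 − 26.4764) = 0.036 × 30.7163 = 1.1058 W/m².
HFC-134a: ΔF = 0.00016 × (95 − 2) = 0.00016 × 93 = 0.0149 W/m².
HCFC-22: ΔF = 0.00021 × (221 − 1) = 0.00021 × 220 = 0.0462 W/m².
Total ΔF = 2.7824 + 1.1058 + 0.0149 + 0.0462 = 3.9493 W/m².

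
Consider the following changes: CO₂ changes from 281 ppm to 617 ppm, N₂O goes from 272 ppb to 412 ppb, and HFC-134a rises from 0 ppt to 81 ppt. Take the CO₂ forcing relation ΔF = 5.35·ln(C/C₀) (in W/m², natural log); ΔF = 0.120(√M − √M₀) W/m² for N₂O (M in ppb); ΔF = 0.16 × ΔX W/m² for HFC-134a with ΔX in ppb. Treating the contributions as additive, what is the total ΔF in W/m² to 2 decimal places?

CO₂: 5.35 × ln(617/281) = 5.35 × ln(2.19573) = 5.35 × 0.78651 = 4.2078 W/m².
N₂O: 0.120 × (√412 − √272) = 0.120 × (20.2978 − 16.4924) = 0.120 × 3.8054 = 0.4566 W/m².
HFC-134a: Δ = 81 − 0 = 81 ppt = 0.081 ppb; ΔF = 0.16 × 0.081 = 0.0130 W/m².
Total ΔF = 4.2078 + 0.4566 + 0.0130 = 4.6774 W/m².

ΔF = 4.68 W/m²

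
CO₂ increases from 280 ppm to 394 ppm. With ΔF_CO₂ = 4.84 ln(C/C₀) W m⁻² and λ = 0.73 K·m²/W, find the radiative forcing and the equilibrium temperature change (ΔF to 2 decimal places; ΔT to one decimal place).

CO₂: 4.84 × ln(394/280) = 4.84 × ln(1.40714) = 4.84 × 0.34156 = 1.6532 W/m².
ΔT = λ ΔF = 0.73 × 1.65 = 1.2045 K.

ΔF = 1.65 W/m²; ΔT = 1.2 K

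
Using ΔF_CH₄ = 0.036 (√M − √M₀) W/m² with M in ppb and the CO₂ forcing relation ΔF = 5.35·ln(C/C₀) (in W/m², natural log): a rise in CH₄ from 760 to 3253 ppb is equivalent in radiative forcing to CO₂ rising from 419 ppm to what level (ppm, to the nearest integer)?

CH₄ forcing: 0.036 × (√3253 − √760) = 0.036 × (57.0351 − 27.5681) = 0.036 × 29.4670 = 1.06081 W/m².
Set 5.35 ln(C/419) = 1.06081: ln(C/419) = 1.06081/5.35 = 0.19828, so C = 419 × e^0.19828 = 419 × 1.21930 = 510.89 ppm.

C ≈ 511 ppm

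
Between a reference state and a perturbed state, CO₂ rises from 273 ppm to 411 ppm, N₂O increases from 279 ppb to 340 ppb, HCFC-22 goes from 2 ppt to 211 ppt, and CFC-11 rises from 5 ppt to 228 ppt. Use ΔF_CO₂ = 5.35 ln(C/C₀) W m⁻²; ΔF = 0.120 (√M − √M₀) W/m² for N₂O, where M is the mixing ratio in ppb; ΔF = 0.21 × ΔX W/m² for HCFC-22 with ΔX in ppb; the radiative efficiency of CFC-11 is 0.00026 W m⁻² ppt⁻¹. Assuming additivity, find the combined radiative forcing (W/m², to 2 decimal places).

ΔF = 2.50 W/m²

CO₂: 5.35 × ln(411/273) = 5.35 × ln(1.50549) = 5.35 × 0.40912 = 2.1888 W/m².
N₂O: 0.120 × (√340 − √279) = 0.120 × (18.4391 − 16.7033) = 0.120 × 1.7358 = 0.2083 W/m².
HCFC-22: Δ = 211 − 2 = 209 ppt = 0.209 ppb; ΔF = 0.21 × 0.209 = 0.0439 W/m².
CFC-11: ΔF = 0.00026 × (228 − 5) = 0.00026 × 223 = 0.0580 W/m².
Total ΔF = 2.1888 + 0.2083 + 0.0439 + 0.0580 = 2.4990 W/m².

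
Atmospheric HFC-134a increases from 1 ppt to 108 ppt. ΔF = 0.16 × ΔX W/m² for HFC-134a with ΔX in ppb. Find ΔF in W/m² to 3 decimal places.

HFC-134a: Δ = 108 − 1 = 107 ppt = 0.107 ppb; ΔF = 0.16 × 0.107 = 0.0171 W/m².

ΔF = 0.017 W/m²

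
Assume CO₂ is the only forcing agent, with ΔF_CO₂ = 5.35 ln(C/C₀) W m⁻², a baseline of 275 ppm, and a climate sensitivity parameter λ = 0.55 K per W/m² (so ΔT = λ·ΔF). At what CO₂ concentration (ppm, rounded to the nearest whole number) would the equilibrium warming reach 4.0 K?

C ≈ 1071 ppm

Required forcing: ΔF = ΔT/λ = 4.0/0.55 = 7.2727 W/m².
Then ln(C/275) = ΔF/5.35 = 7.2727/5.35 = 1.35938.
So C = 275 × e^1.35938 = 275 × 3.89378 = 1070.79 ppm.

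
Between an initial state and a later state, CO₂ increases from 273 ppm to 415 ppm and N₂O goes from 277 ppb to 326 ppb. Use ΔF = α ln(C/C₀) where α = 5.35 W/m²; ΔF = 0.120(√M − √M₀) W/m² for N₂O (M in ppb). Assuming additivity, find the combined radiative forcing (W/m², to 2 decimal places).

CO₂: 5.35 × ln(415/273) = 5.35 × ln(1.52015) = 5.35 × 0.41881 = 2.2406 W/m².
N₂O: 0.120 × (√326 − √277) = 0.120 × (18.0555 − 16.6433) = 0.120 × 1.4122 = 0.1695 W/m².
Total ΔF = 2.2406 + 0.1695 = 2.4101 W/m².

ΔF = 2.41 W/m²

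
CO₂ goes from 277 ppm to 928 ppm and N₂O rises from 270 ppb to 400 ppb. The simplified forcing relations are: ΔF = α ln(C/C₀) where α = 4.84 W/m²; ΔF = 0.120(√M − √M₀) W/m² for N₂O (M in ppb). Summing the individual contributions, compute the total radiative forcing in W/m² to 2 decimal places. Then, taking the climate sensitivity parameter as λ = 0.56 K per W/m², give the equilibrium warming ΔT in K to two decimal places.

CO₂: 4.84 × ln(928/277) = 4.84 × ln(3.35018) = 4.84 × 1.20901 = 5.8516 W/m².
N₂O: 0.120 × (√400 − √270) = 0.120 × (20.0000 − 16.4317) = 0.120 × 3.5683 = 0.4282 W/m².
Total ΔF = 5.8516 + 0.4282 = 6.2798 W/m².
ΔT = λ ΔF = 0.56 × 6.28 = 3.5168 K.

ΔF = 6.28 W/m²; ΔT = 3.52 K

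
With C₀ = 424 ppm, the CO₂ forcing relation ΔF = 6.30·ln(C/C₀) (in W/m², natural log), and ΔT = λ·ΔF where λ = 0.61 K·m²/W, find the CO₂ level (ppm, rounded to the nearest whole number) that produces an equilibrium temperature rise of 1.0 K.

Required forcing: ΔF = ΔT/λ = 1.0/0.61 = 1.6393 W/m².
Then ln(C/424) = ΔF/6.30 = 1.6393/6.30 = 0.26021.
So C = 424 × e^0.26021 = 424 × 1.29720 = 550.01 ppm.

C ≈ 550 ppm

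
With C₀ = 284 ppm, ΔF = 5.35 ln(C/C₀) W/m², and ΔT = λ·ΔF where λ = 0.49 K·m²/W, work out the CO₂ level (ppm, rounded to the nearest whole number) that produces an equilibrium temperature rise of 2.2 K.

C ≈ 657 ppm

Required forcing: ΔF = ΔT/λ = 2.2/0.49 = 4.4898 W/m².
Then ln(C/284) = ΔF/5.35 = 4.4898/5.35 = 0.83921.
So C = 284 × e^0.83921 = 284 × 2.31454 = 657.33 ppm.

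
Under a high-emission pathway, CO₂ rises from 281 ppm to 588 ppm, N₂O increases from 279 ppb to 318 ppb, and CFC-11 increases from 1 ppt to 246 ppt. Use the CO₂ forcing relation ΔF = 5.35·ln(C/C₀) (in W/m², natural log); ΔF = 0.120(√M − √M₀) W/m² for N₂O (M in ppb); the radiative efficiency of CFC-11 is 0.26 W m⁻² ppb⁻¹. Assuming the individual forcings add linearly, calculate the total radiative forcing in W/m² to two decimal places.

CO₂: 5.35 × ln(588/281) = 5.35 × ln(2.09253) = 5.35 × 0.73837 = 3.9503 W/m².
N₂O: 0.120 × (√318 − √279) = 0.120 × (17.8326 − 16.7033) = 0.120 × 1.1293 = 0.1355 W/m².
CFC-11: Δ = 246 − 1 = 245 ppt = 0.245 ppb; ΔF = 0.26 × 0.245 = 0.0637 W/m².
Total ΔF = 3.9503 + 0.1355 + 0.0637 = 4.1495 W/m².

ΔF = 4.15 W/m²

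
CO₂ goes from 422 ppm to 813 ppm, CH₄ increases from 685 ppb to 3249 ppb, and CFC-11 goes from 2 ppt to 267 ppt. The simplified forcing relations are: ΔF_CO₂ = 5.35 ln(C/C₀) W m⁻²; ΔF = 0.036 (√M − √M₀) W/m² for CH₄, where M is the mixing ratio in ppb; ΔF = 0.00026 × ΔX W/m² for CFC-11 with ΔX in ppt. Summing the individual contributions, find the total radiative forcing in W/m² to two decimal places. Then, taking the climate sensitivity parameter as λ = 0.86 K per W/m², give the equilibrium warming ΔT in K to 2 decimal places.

ΔF = 4.69 W/m²; ΔT = 4.03 K

CO₂: 5.35 × ln(813/422) = 5.35 × ln(1.92654) = 5.35 × 0.65573 = 3.5082 W/m².
CH₄: 0.036 × (√3249 − √685) = 0.036 × (57.0000 − 26.1725) = 0.036 × 30.8275 = 1.1098 W/m².
CFC-11: ΔF = 0.00026 × (267 − 2) = 0.00026 × 265 = 0.0689 W/m².
Total ΔF = 3.5082 + 1.1098 + 0.0689 = 4.6869 W/m².
ΔT = λ ΔF = 0.86 × 4.69 = 4.0334 K.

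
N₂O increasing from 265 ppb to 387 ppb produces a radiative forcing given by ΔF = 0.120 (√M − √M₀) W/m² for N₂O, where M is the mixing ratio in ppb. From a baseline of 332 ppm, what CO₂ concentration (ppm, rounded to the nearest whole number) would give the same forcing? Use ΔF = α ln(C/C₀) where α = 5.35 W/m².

N₂O forcing: 0.120 × (√387 − √265) = 0.120 × (19.6723 − 16.2788) = 0.120 × 3.3935 = 0.40722 W/m².
Set 5.35 ln(C/332) = 0.40722: ln(C/332) = 0.40722/5.35 = 0.07612, so C = 332 × e^0.07612 = 332 × 1.07909 = 358.26 ppm.

C ≈ 358 ppm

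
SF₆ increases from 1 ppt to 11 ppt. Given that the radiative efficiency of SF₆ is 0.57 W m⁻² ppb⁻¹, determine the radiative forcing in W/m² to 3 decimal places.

SF₆: Δ = 11 − 1 = 10 ppt = 0.010 ppb; ΔF = 0.57 × 0.010 = 0.0057 W/m².

ΔF = 0.006 W/m²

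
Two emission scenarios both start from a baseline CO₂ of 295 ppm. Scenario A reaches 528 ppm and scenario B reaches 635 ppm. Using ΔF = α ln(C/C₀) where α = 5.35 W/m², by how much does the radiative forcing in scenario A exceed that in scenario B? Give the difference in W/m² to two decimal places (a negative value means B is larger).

ΔF_A = 5.35 ln(528/295) = 5.35 × 0.58212 = 3.1143 W/m².
ΔF_B = 5.35 ln(635/295) = 5.35 × 0.76665 = 4.1016 W/m².
Difference: 3.1143 − 4.1016 = -0.9873 W/m².

ΔF_A − ΔF_B = -0.99 W/m²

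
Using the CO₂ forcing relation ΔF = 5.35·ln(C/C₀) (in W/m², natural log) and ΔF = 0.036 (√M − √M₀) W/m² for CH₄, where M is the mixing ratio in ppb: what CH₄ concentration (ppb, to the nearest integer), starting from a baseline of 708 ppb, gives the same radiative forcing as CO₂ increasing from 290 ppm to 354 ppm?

CO₂ forcing: 5.35 × ln(354/290) = 5.35 × 0.199416 = 1.06688 W/m².
Set 0.036(√M − √708) = 1.06688: √M = 1.06688/0.036 + √708 = 29.6356 + 26.6083 = 56.2439.
M = (56.2439)² = 3163.38 ppb.

M ≈ 3163 ppb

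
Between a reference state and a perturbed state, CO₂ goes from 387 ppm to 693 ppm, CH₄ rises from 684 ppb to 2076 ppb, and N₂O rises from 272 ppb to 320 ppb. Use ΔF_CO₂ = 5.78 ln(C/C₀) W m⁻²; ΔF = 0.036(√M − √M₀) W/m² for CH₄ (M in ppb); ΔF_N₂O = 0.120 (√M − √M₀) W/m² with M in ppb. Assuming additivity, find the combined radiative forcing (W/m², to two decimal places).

ΔF = 4.23 W/m²

CO₂: 5.78 × ln(693/387) = 5.78 × ln(1.79070) = 5.78 × 0.58261 = 3.3675 W/m².
CH₄: 0.036 × (√2076 − √684) = 0.036 × (45.5631 − 26.1534) = 0.036 × 19.4097 = 0.6987 W/m².
N₂O: 0.120 × (√320 − √272) = 0.120 × (17.8885 − 16.4924) = 0.120 × 1.3961 = 0.1675 W/m².
Total ΔF = 3.3675 + 0.6987 + 0.1675 = 4.2337 W/m².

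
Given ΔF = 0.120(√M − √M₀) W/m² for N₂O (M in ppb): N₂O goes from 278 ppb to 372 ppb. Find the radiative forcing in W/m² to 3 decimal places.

ΔF = 0.314 W/m²

N₂O: 0.120 × (√372 − √278) = 0.120 × (19.2873 − 16.6733) = 0.120 × 2.6140 = 0.3137 W/m².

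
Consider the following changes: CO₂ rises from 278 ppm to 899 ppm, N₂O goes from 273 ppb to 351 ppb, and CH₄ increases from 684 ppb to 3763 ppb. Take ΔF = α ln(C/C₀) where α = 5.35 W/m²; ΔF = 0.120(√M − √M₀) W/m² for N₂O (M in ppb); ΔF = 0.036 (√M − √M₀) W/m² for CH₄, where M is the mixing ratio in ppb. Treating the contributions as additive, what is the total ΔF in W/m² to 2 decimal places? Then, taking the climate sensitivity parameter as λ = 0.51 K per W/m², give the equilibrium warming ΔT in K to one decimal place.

CO₂: 5.35 × ln(899/278) = 5.35 × ln(3.23381) = 5.35 × 1.17366 = 6.2791 W/m².
N₂O: 0.120 × (√351 − √273) = 0.120 × (18.7350 − 16.5227) = 0.120 × 2.2123 = 0.2655 W/m².
CH₄: 0.036 × (√3763 − √684) = 0.036 × (61.3433 − 26.1534) = 0.036 × 35.1899 = 1.2668 W/m².
Total ΔF = 6.2791 + 0.2655 + 1.2668 = 7.8114 W/m².
ΔT = λ ΔF = 0.51 × 7.81 = 3.9831 K.

ΔF = 7.81 W/m²; ΔT = 4.0 K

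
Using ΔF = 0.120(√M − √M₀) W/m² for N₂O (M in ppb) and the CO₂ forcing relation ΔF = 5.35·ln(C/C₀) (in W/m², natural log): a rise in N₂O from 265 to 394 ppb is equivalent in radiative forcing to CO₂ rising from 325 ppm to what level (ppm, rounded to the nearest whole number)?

N₂O forcing: 0.120 × (√394 − √265) = 0.120 × (19.8494 − 16.2788) = 0.120 × 3.5706 = 0.42847 W/m².
Set 5.35 ln(C/325) = 0.42847: ln(C/325) = 0.42847/5.35 = 0.08009, so C = 325 × e^0.08009 = 325 × 1.08338 = 352.10 ppm.

C ≈ 352 ppm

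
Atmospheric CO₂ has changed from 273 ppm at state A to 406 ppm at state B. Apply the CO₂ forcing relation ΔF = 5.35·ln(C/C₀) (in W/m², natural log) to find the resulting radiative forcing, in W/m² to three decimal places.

ΔF = 2.123 W/m²

CO₂: 5.35 × ln(406/273) = 5.35 × ln(1.48718) = 5.35 × 0.39688 = 2.1233 W/m².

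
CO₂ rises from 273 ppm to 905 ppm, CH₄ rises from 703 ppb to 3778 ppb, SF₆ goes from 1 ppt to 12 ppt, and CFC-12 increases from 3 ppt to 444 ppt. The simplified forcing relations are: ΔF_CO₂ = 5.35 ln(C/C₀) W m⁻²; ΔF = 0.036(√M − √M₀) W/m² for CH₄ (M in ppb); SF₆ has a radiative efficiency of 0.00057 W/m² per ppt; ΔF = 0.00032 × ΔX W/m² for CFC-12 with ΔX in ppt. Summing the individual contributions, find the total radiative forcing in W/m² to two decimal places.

ΔF = 7.82 W/m²

CO₂: 5.35 × ln(905/273) = 5.35 × ln(3.31502) = 5.35 × 1.19846 = 6.4118 W/m².
CH₄: 0.036 × (√3778 − √703) = 0.036 × (61.4654 − 26.5141) = 0.036 × 34.9513 = 1.2582 W/m².
SF₆: ΔF = 0.00057 × (12 − 1) = 0.00057 × 11 = 0.0063 W/m².
CFC-12: ΔF = 0.00032 × (444 − 3) = 0.00032 × 441 = 0.1411 W/m².
Total ΔF = 6.4118 + 1.2582 + 0.0063 + 0.1411 = 7.8174 W/m².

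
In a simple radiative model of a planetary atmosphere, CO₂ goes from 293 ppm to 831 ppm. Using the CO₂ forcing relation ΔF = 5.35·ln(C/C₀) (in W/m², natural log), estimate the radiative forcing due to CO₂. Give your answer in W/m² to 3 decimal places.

CO₂: 5.35 × ln(831/293) = 5.35 × ln(2.83618) = 5.35 × 1.04246 = 5.5772 W/m².

ΔF = 5.577 W/m²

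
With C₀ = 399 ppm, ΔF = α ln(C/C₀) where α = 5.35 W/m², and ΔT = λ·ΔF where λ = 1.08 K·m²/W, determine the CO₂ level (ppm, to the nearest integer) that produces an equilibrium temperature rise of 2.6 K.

Required forcing: ΔF = ΔT/λ = 2.6/1.08 = 2.4074 W/m².
Then ln(C/399) = ΔF/5.35 = 2.4074/5.35 = 0.44998.
So C = 399 × e^0.44998 = 399 × 1.56828 = 625.74 ppm.

C ≈ 626 ppm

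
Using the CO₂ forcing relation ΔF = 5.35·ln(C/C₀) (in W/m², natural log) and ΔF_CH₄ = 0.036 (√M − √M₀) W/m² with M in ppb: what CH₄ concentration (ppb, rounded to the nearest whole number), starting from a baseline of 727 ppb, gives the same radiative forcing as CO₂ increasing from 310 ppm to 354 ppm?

M ≈ 2180 ppb

CO₂ forcing: 5.35 × ln(354/310) = 5.35 × 0.132725 = 0.71008 W/m².
Set 0.036(√M − √727) = 0.71008: √M = 0.71008/0.036 + √727 = 19.7244 + 26.9629 = 46.6873.
M = (46.6873)² = 2179.70 ppb.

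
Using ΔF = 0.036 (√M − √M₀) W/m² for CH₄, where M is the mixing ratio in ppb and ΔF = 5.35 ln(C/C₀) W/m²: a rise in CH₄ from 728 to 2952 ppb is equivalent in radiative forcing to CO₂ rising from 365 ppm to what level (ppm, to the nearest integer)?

C ≈ 439 ppm

CH₄ forcing: 0.036 × (√2952 − √728) = 0.036 × (54.3323 − 26.9815) = 0.036 × 27.3508 = 0.98463 W/m².
Set 5.35 ln(C/365) = 0.98463: ln(C/365) = 0.98463/5.35 = 0.18404, so C = 365 × e^0.18404 = 365 × 1.20206 = 438.75 ppm.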